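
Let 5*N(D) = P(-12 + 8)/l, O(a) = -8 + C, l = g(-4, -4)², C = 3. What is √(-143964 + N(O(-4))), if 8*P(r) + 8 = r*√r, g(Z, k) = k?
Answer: √(-57585605 - 5*I)/20 ≈ 1.6472e-5 - 379.43*I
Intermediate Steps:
l = 16 (l = (-4)² = 16)
O(a) = -5 (O(a) = -8 + 3 = -5)
P(r) = -1 + r^(3/2)/8 (P(r) = -1 + (r*√r)/8 = -1 + r^(3/2)/8)
N(D) = -1/80 - I/80 (N(D) = ((-1 + (-12 + 8)^(3/2)/8)/16)/5 = ((-1 + (-4)^(3/2)/8)*(1/16))/5 = ((-1 + (-8*I)/8)*(1/16))/5 = ((-1 - I)*(1/16))/5 = (-1/16 - I/16)/5 = -1/80 - I/80)
√(-143964 + N(O(-4))) = √(-143964 + (-1/80 - I/80)) = √(-11517121/80 - I/80)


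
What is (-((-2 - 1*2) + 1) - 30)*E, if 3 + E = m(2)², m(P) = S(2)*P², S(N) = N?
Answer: -1647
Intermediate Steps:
m(P) = 2*P²
E = 61 (E = -3 + (2*2²)² = -3 + (2*4)² = -3 + 8² = -3 + 64 = 61)
(-((-2 - 1*2) + 1) - 30)*E = (-((-2 - 1*2) + 1) - 30)*61 = (-((-2 - 2) + 1) - 30)*61 = (-(-4 + 1) - 30)*61 = (-1*(-3) - 30)*61 = (3 - 30)*61 = -27*61 = -1647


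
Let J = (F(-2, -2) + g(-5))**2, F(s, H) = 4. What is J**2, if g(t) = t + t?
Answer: 1296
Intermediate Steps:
g(t) = 2*t
J = 36 (J = (4 + 2*(-5))**2 = (4 - 10)**2 = (-6)**2 = 36)
J**2 = 36**2 = 1296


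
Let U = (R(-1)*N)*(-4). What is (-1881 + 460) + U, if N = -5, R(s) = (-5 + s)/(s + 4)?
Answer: -1461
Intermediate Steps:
R(s) = (-5 + s)/(4 + s)
U = -40 (U = (((-5 - 1)/(4 - 1))*(-5))*(-4) = ((-6/3)*(-5))*(-4) = (((⅓)*(-6))*(-5))*(-4) = -2*(-5)*(-4) = 10*(-4) = -40)
(-1881 + 460) + U = (-1881 + 460) - 40 = -1421 - 40 = -1461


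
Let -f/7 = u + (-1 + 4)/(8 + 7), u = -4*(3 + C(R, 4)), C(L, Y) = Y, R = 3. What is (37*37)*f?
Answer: 1332037/5 ≈ 2.6641e+5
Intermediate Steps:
u = -28 (u = -4*(3 + 4) = -4*7 = -28)
f = 973/5 (f = -7*(-28 + (-1 + 4)/(8 + 7)) = -7*(-28 + 3/15) = -7*(-28 + 3*(1/15)) = -7*(-28 + ⅕) = -7*(-139/5) = 973/5 ≈ 194.60)
(37*37)*f = (37*37)*(973/5) = 1369*(973/5) = 1332037/5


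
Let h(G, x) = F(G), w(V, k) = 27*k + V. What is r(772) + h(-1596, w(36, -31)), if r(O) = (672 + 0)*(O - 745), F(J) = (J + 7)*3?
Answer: 13377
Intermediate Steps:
F(J) = 21 + 3*J (F(J) = (7 + J)*3 = 21 + 3*J)
w(V, k) = V + 27*k
h(G, x) = 21 + 3*G
r(O) = -500640 + 672*O (r(O) = 672*(-745 + O) = -500640 + 672*O)
r(772) + h(-1596, w(36, -31)) = (-500640 + 672*772) + (21 + 3*(-1596)) = (-500640 + 518784) + (21 - 4788) = 18144 - 4767 = 13377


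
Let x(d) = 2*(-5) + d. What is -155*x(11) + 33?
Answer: -122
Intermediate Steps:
x(d) = -10 + d
-155*x(11) + 33 = -155*(-10 + 11) + 33 = -155*1 + 33 = -155 + 33 = -122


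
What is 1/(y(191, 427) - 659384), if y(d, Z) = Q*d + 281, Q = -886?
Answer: -1/828329 ≈ -1.2073e-6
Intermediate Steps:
y(d, Z) = 281 - 886*d (y(d, Z) = -886*d + 281 = 281 - 886*d)
1/(y(191, 427) - 659384) = 1/((281 - 886*191) - 659384) = 1/((281 - 169226) - 659384) = 1/(-168945 - 659384) = 1/(-828329) = -1/828329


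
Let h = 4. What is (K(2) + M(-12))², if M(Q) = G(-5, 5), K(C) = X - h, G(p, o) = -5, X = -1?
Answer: 100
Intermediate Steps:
K(C) = -5 (K(C) = -1 - 1*4 = -1 - 4 = -5)
M(Q) = -5
(K(2) + M(-12))² = (-5 - 5)² = (-10)² = 100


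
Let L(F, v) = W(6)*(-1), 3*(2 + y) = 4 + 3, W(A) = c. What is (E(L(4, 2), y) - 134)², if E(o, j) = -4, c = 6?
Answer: 19044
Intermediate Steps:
W(A) = 6
y = ⅓ (y = -2 + (4 + 3)/3 = -2 + (⅓)*7 = -2 + 7/3 = ⅓ ≈ 0.33333)
L(F, v) = -6 (L(F, v) = 6*(-1) = -6)
(E(L(4, 2), y) - 134)² = (-4 - 134)² = (-138)² = 19044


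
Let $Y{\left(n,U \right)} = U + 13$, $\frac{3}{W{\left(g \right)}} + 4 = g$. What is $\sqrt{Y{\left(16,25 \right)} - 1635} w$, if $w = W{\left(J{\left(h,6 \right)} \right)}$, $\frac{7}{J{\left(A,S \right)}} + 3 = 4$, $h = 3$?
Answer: $i \sqrt{1597} \approx 39.962 i$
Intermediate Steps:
$J{\left(A,S \right)} = 7$ ($J{\left(A,S \right)} = \frac{7}{-3 + 4} = \frac{7}{1} = 7 \cdot 1 = 7$)
$W{\left(g \right)} = \frac{3}{-4 + g}$
$w = 1$ ($w = \frac{3}{-4 + 7} = \frac{3}{3} = 3 \cdot \frac{1}{3} = 1$)
$Y{\left(n,U \right)} = 13 + U$
$\sqrt{Y{\left(16,25 \right)} - 1635} w = \sqrt{\left(13 + 25\right) - 1635} \cdot 1 = \sqrt{38 - 1635} \cdot 1 = \sqrt{-1597} \cdot 1 = i \sqrt{1597} \cdot 1 = i \sqrt{1597}$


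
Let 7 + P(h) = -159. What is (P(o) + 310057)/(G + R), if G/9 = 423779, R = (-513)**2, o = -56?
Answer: 103297/1359060 ≈ 0.076006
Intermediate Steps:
P(h) = -166 (P(h) = -7 - 159 = -166)
R = 263169
G = 3814011 (G = 9*423779 = 3814011)
(P(o) + 310057)/(G + R) = (-166 + 310057)/(3814011 + 263169) = 309891/4077180 = 309891*(1/4077180) = 103297/1359060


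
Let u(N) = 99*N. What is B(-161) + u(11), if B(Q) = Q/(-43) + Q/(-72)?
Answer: 3390059/3096 ≈ 1095.0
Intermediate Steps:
B(Q) = -115*Q/3096 (B(Q) = Q*(-1/43) + Q*(-1/72) = -Q/43 - Q/72 = -115*Q/3096)
B(-161) + u(11) = -115/3096*(-161) + 99*11 = 18515/3096 + 1089 = 3390059/3096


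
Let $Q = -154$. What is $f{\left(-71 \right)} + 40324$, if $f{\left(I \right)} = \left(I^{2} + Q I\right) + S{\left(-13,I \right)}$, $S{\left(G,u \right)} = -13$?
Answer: $56286$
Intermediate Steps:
$f{\left(I \right)} = -13 + I^{2} - 154 I$ ($f{\left(I \right)} = \left(I^{2} - 154 I\right) - 13 = -13 + I^{2} - 154 I$)
$f{\left(-71 \right)} + 40324 = \left(-13 + \left(-71\right)^{2} - -10934\right) + 40324 = \left(-13 + 5041 + 10934\right) + 40324 = 15962 + 40324 = 56286$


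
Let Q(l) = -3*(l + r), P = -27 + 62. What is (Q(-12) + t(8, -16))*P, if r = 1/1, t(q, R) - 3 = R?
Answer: 700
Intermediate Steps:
t(q, R) = 3 + R
P = 35
r = 1 (r = 1*1 = 1)
Q(l) = -3 - 3*l (Q(l) = -3*(l + 1) = -3*(1 + l) = -3 - 3*l)
(Q(-12) + t(8, -16))*P = ((-3 - 3*(-12)) + (3 - 16))*35 = ((-3 + 36) - 13)*35 = (33 - 13)*35 = 20*35 = 700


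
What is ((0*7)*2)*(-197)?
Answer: 0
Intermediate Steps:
((0*7)*2)*(-197) = (0*2)*(-197) = 0*(-197) = 0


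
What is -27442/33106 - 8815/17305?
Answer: -76671320/57289933 ≈ -1.3383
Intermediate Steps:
-27442/33106 - 8815/17305 = -27442*1/33106 - 8815*1/17305 = -13721/16553 - 1763/3461 = -76671320/57289933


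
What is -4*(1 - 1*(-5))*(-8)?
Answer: 192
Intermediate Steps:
-4*(1 - 1*(-5))*(-8) = -4*(1 + 5)*(-8) = -4*6*(-8) = -24*(-8) = 192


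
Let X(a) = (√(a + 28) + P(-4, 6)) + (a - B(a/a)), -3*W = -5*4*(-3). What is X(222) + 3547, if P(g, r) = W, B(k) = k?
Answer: 3748 + 5*√10 ≈ 3763.8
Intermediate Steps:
W = -20 (W = -(-5*4)*(-3)/3 = -(-20)*(-3)/3 = -⅓*60 = -20)
P(g, r) = -20
X(a) = -21 + a + √(28 + a) (X(a) = (√(a + 28) - 20) + (a - a/a) = (√(28 + a) - 20) + (a - 1*1) = (-20 + √(28 + a)) + (a - 1) = (-20 + √(28 + a)) + (-1 + a) = -21 + a + √(28 + a))
X(222) + 3547 = (-21 + 222 + √(28 + 222)) + 3547 = (-21 + 222 + √250) + 3547 = (-21 + 222 + 5*√10) + 3547 = (201 + 5*√10) + 3547 = 3748 + 5*√10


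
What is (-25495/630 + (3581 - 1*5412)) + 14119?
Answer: 1543189/126 ≈ 12248.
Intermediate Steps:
(-25495/630 + (3581 - 1*5412)) + 14119 = (-25495*1/630 + (3581 - 5412)) + 14119 = (-5099/126 - 1831) + 14119 = -235805/126 + 14119 = 1543189/126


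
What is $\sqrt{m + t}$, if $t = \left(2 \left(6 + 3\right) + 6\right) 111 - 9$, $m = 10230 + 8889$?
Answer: $\sqrt{21774} \approx 147.56$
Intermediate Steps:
$m = 19119$
$t = 2655$ ($t = \left(2 \cdot 9 + 6\right) 111 - 9 = \left(18 + 6\right) 111 - 9 = 24 \cdot 111 - 9 = 2664 - 9 = 2655$)
$\sqrt{m + t} = \sqrt{19119 + 2655} = \sqrt{21774}$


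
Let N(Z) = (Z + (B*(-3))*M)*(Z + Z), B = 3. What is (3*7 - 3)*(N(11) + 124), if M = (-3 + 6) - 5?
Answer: 13716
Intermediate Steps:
M = -2 (M = 3 - 5 = -2)
N(Z) = 2*Z*(18 + Z) (N(Z) = (Z + (3*(-3))*(-2))*(Z + Z) = (Z - 9*(-2))*(2*Z) = (Z + 18)*(2*Z) = (18 + Z)*(2*Z) = 2*Z*(18 + Z))
(3*7 - 3)*(N(11) + 124) = (3*7 - 3)*(2*11*(18 + 11) + 124) = (21 - 3)*(2*11*29 + 124) = 18*(638 + 124) = 18*762 = 13716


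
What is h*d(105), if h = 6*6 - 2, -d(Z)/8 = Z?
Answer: -28560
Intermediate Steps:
d(Z) = -8*Z
h = 34 (h = 36 - 2 = 34)
h*d(105) = 34*(-8*105) = 34*(-840) = -28560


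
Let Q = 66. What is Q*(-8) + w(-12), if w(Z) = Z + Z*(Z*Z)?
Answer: -2268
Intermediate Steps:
w(Z) = Z + Z³ (w(Z) = Z + Z*Z² = Z + Z³)
Q*(-8) + w(-12) = 66*(-8) + (-12 + (-12)³) = -528 + (-12 - 1728) = -528 - 1740 = -2268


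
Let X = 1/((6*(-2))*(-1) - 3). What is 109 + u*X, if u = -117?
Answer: 96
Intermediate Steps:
X = 1/9 (X = 1/(-12*(-1) - 3) = 1/(12 - 3) = 1/9 ≈ 0.11111)
109 + u*X = 109 - 117*1/9 = 109 - 13 = 96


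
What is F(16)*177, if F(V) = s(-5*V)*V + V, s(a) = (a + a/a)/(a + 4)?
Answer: 109740/19 ≈ 5775.8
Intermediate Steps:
s(a) = (1 + a)/(4 + a) (s(a) = (a + 1)/(4 + a) = (1 + a)/(4 + a))
F(V) = V + V*(1 - 5*V)/(4 - 5*V) (F(V) = ((1 - 5*V)/(4 - 5*V))*V + V = V*(1 - 5*V)/(4 - 5*V) + V = V + V*(1 - 5*V)/(4 - 5*V))
F(16)*177 = (5*16*(-1 + 2*16)/(-4 + 5*16))*177 = (5*16*(-1 + 32)/(-4 + 80))*177 = (5*16*31/76)*177 = (5*16*(1/76)*31)*177 = (620/19)*177 = 109740/19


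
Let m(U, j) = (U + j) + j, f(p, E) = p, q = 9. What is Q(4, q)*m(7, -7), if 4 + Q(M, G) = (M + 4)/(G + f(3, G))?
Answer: 70/3 ≈ 23.333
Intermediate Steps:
m(U, j) = U + 2*j
Q(M, G) = -4 + (4 + M)/(3 + G) (Q(M, G) = -4 + (M + 4)/(G + 3) = -4 + (4 + M)/(3 + G))
Q(4, q)*m(7, -7) = ((-8 + 4 - 4*9)/(3 + 9))*(7 + 2*(-7)) = ((-8 + 4 - 36)/12)*(7 - 14) = ((1/12)*(-40))*(-7) = -10/3*(-7) = 70/3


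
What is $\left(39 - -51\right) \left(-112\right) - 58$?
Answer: $-10138$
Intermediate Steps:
$\left(39 - -51\right) \left(-112\right) - 58 = \left(39 + 51\right) \left(-112\right) - 58 = 90 \left(-112\right) - 58 = -10080 - 58 = -10138$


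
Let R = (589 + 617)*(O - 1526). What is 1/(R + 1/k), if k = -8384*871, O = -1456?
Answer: -7302464/26261792863489 ≈ -2.7806e-7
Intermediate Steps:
k = -7302464
R = -3596292 (R = (589 + 617)*(-1456 - 1526) = 1206*(-2982) = -3596292)
1/(R + 1/k) = 1/(-3596292 + 1/(-7302464)) = 1/(-3596292 - 1/7302464) = 1/(-26261792863489/7302464) = -7302464/26261792863489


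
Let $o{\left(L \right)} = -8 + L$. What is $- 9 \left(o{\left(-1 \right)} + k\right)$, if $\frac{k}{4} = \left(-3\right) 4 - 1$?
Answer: $549$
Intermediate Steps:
$k = -52$ ($k = 4 \left(\left(-3\right) 4 - 1\right) = 4 \left(-12 - 1\right) = 4 \left(-13\right) = -52$)
$- 9 \left(o{\left(-1 \right)} + k\right) = - 9 \left(\left(-8 - 1\right) - 52\right) = - 9 \left(-9 - 52\right) = \left(-9\right) \left(-61\right) = 549$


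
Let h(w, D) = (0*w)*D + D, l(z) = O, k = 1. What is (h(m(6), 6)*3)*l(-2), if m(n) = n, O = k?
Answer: 18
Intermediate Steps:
O = 1
l(z) = 1
h(w, D) = D (h(w, D) = 0*D + D = 0 + D = D)
(h(m(6), 6)*3)*l(-2) = (6*3)*1 = 18*1 = 18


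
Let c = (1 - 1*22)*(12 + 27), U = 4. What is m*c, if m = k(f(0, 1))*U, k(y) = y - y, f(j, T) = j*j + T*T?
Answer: 0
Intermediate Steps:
f(j, T) = T² + j² (f(j, T) = j² + T² = T² + j²)
k(y) = 0
c = -819 (c = (1 - 22)*39 = -21*39 = -819)
m = 0 (m = 0*4 = 0)
m*c = 0*(-819) = 0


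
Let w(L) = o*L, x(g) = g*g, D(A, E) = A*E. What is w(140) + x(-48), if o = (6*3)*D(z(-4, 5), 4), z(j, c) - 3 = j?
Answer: -7776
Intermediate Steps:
z(j, c) = 3 + j
o = -72 (o = (6*3)*((3 - 4)*4) = 18*(-1*4) = 18*(-4) = -72)
x(g) = g**2
w(L) = -72*L
w(140) + x(-48) = -72*140 + (-48)**2 = -10080 + 2304 = -7776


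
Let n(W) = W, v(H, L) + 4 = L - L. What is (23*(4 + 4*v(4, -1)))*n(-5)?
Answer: 1380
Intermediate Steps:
v(H, L) = -4 (v(H, L) = -4 + (L - L) = -4 + 0 = -4)
(23*(4 + 4*v(4, -1)))*n(-5) = (23*(4 + 4*(-4)))*(-5) = (23*(4 - 16))*(-5) = (23*(-12))*(-5) = -276*(-5) = 1380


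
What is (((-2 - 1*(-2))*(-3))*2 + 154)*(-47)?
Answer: -7238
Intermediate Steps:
(((-2 - 1*(-2))*(-3))*2 + 154)*(-47) = (((-2 + 2)*(-3))*2 + 154)*(-47) = ((0*(-3))*2 + 154)*(-47) = (0*2 + 154)*(-47) = (0 + 154)*(-47) = 154*(-47) = -7238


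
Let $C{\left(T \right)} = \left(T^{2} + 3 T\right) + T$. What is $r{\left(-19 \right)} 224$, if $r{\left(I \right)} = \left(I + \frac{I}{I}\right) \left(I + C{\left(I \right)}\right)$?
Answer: $-1072512$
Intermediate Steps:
$C{\left(T \right)} = T^{2} + 4 T$
$r{\left(I \right)} = \left(1 + I\right) \left(I + I \left(4 + I\right)\right)$ ($r{\left(I \right)} = \left(I + \frac{I}{I}\right) \left(I + I \left(4 + I\right)\right) = \left(I + 1\right) \left(I + I \left(4 + I\right)\right) = \left(1 + I\right) \left(I + I \left(4 + I\right)\right)$)
$r{\left(-19 \right)} 224 = - 19 \left(5 + \left(-19\right)^{2} + 6 \left(-19\right)\right) 224 = - 19 \left(5 + 361 - 114\right) 224 = \left(-19\right) 252 \cdot 224 = \left(-4788\right) 224 = -1072512$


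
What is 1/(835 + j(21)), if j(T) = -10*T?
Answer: 1/625 ≈ 0.0016000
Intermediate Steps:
1/(835 + j(21)) = 1/(835 - 10*21) = 1/(835 - 210) = 1/625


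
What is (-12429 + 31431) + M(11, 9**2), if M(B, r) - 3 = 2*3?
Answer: 19011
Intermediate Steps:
M(B, r) = 9 (M(B, r) = 3 + 2*3 = 3 + 6 = 9)
(-12429 + 31431) + M(11, 9**2) = (-12429 + 31431) + 9 = 19002 + 9 = 19011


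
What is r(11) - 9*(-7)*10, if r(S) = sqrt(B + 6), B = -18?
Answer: 630 + 2*I*sqrt(3) ≈ 630.0 + 3.4641*I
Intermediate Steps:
r(S) = 2*I*sqrt(3) (r(S) = sqrt(-18 + 6) = sqrt(-12) = 2*I*sqrt(3))
r(11) - 9*(-7)*10 = 2*I*sqrt(3) - 9*(-7)*10 = 2*I*sqrt(3) + 63*10 = 2*I*sqrt(3) + 630 = 630 + 2*I*sqrt(3)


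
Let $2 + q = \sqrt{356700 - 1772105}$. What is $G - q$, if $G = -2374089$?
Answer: $-2374087 - i \sqrt{1415405} \approx -2.3741 \cdot 10^{6} - 1189.7 i$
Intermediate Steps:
$q = -2 + i \sqrt{1415405}$ ($q = -2 + \sqrt{356700 - 1772105} = -2 + \sqrt{-1415405} = -2 + i \sqrt{1415405} \approx -2.0 + 1189.7 i$)
$G - q = -2374089 - \left(-2 + i \sqrt{1415405}\right) = -2374089 + \left(2 - i \sqrt{1415405}\right) = -2374087 - i \sqrt{1415405}$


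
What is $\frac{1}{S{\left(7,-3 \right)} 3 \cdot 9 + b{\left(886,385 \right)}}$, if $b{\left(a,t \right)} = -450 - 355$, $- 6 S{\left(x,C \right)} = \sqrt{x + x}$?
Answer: $- \frac{230}{185069} + \frac{9 \sqrt{14}}{1295483} \approx -0.0012168$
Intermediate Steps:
$S{\left(x,C \right)} = - \frac{\sqrt{2} \sqrt{x}}{6}$ ($S{\left(x,C \right)} = - \frac{\sqrt{x + x}}{6} = - \frac{\sqrt{2 x}}{6} = - \frac{\sqrt{2} \sqrt{x}}{6}$)
$b{\left(a,t \right)} = -805$ ($b{\left(a,t \right)} = -450 - 355 = -805$)
$\frac{1}{S{\left(7,-3 \right)} 3 \cdot 9 + b{\left(886,385 \right)}} = \frac{1}{- \frac{\sqrt{2} \sqrt{7}}{6} \cdot 3 \cdot 9 - 805} = \frac{1}{- \frac{\sqrt{14}}{6} \cdot 3 \cdot 9 - 805} = \frac{1}{- \frac{\sqrt{14}}{2} \cdot 9 - 805} = \frac{1}{- \frac{9 \sqrt{14}}{2} - 805} = \frac{1}{-805 - \frac{9 \sqrt{14}}{2}}$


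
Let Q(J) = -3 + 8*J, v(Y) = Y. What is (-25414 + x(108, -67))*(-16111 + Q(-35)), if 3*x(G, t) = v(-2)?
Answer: 1249944136/3 ≈ 4.1665e+8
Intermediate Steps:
x(G, t) = -⅔ (x(G, t) = (⅓)*(-2) = -⅔)
(-25414 + x(108, -67))*(-16111 + Q(-35)) = (-25414 - ⅔)*(-16111 + (-3 + 8*(-35))) = -76244*(-16111 + (-3 - 280))/3 = -76244*(-16111 - 283)/3 = -76244/3*(-16394) = 1249944136/3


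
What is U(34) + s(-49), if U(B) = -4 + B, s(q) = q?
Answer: -19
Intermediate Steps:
U(34) + s(-49) = (-4 + 34) - 49 = 30 - 49 = -19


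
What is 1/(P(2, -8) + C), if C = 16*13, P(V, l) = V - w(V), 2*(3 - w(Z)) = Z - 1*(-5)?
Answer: 2/421 ≈ 0.0047506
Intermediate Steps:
w(Z) = ½ - Z/2 (w(Z) = 3 - (Z - 1*(-5))/2 = 3 - (Z + 5)/2 = 3 - (5 + Z)/2 = 3 + (-5/2 - Z/2) = ½ - Z/2)
P(V, l) = -½ + 3*V/2 (P(V, l) = V - (½ - V/2) = V + (-½ + V/2) = -½ + 3*V/2)
C = 208
1/(P(2, -8) + C) = 1/((-½ + (3/2)*2) + 208) = 1/((-½ + 3) + 208) = 1/(5/2 + 208) = 1/(421/2) = 2/421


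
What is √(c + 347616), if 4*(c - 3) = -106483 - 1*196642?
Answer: √1087351/2 ≈ 521.38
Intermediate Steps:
c = -303113/4 (c = 3 + (-106483 - 1*196642)/4 = 3 + (-106483 - 196642)/4 = 3 + (¼)*(-303125) = 3 - 303125/4 = -303113/4 ≈ -75778.)
√(c + 347616) = √(-303113/4 + 347616) = √(1087351/4) = √1087351/2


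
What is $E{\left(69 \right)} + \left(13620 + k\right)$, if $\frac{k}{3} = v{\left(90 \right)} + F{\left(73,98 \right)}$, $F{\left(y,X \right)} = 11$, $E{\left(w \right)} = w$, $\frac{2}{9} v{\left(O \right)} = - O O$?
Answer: $-95628$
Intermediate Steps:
$v{\left(O \right)} = - \frac{9 O^{2}}{2}$ ($v{\left(O \right)} = \frac{9 - O O}{2} = \frac{9 \left(- O^{2}\right)}{2} = - \frac{9 O^{2}}{2}$)
$k = -109317$ ($k = 3 \left(- \frac{9 \cdot 90^{2}}{2} + 11\right) = 3 \left(\left(- \frac{9}{2}\right) 8100 + 11\right) = 3 \left(-36450 + 11\right) = 3 \left(-36439\right) = -109317$)
$E{\left(69 \right)} + \left(13620 + k\right) = 69 + \left(13620 - 109317\right) = 69 - 95697 = -95628$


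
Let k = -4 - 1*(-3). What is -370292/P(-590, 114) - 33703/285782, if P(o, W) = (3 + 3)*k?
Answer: 52911293063/857346 ≈ 61715.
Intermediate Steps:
k = -1 (k = -4 + 3 = -1)
P(o, W) = -6 (P(o, W) = (3 + 3)*(-1) = 6*(-1) = -6)
-370292/P(-590, 114) - 33703/285782 = -370292/(-6) - 33703/285782 = -370292*(-⅙) - 33703*1/285782 = 185146/3 - 33703/285782 = 52911293063/857346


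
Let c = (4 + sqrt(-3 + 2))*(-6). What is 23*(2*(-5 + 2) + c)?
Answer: -690 - 138*I ≈ -690.0 - 138.0*I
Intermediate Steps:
c = -24 - 6*I (c = (4 + sqrt(-1))*(-6) = (4 + I)*(-6) = -24 - 6*I ≈ -24.0 - 6.0*I)
23*(2*(-5 + 2) + c) = 23*(2*(-5 + 2) + (-24 - 6*I)) = 23*(2*(-3) + (-24 - 6*I)) = 23*(-6 + (-24 - 6*I)) = 23*(-30 - 6*I) = -690 - 138*I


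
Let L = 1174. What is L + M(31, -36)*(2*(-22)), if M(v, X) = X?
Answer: 2758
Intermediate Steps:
L + M(31, -36)*(2*(-22)) = 1174 - 72*(-22) = 1174 - 36*(-44) = 1174 + 1584 = 2758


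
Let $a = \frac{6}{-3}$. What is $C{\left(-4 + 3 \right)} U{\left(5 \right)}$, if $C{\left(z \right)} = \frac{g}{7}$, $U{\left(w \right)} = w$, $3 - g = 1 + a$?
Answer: $\frac{20}{7} \approx 2.8571$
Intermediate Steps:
$a = -2$ ($a = 6 \left(- \frac{1}{3}\right) = -2$)
$g = 4$ ($g = 3 - \left(1 - 2\right) = 3 - -1 = 3 + 1 = 4$)
$C{\left(z \right)} = \frac{4}{7}$
$C{\left(-4 + 3 \right)} U{\left(5 \right)} = \frac{4}{7} \cdot 5 = \frac{20}{7}$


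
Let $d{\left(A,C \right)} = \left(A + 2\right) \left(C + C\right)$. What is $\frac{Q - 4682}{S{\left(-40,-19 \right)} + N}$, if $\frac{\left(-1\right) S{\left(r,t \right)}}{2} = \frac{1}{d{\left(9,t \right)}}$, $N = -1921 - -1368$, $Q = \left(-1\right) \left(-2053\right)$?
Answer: $\frac{549461}{115576} \approx 4.7541$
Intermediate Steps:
$Q = 2053$
$d{\left(A,C \right)} = 2 C \left(2 + A\right)$ ($d{\left(A,C \right)} = \left(2 + A\right) 2 C = 2 C \left(2 + A\right)$)
$N = -553$ ($N = -1921 + 1368 = -553$)
$S{\left(r,t \right)} = - \frac{1}{11 t}$ ($S{\left(r,t \right)} = - \frac{2}{2 t \left(2 + 9\right)} = - \frac{2}{2 t 11} = - \frac{2}{22 t} = - 2 \frac{1}{22 t} = - \frac{1}{11 t}$)
$\frac{Q - 4682}{S{\left(-40,-19 \right)} + N} = \frac{2053 - 4682}{- \frac{1}{11 \left(-19\right)} - 553} = - \frac{2629}{\left(- \frac{1}{11}\right) \left(- \frac{1}{19}\right) - 553} = - \frac{2629}{\frac{1}{209} - 553} = - \frac{2629}{- \frac{115576}{209}} = \left(-2629\right) \left(- \frac{209}{115576}\right) = \frac{549461}{115576}$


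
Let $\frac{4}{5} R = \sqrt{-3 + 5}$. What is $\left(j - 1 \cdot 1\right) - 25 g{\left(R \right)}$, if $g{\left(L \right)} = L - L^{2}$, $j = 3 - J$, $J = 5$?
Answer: $\frac{601}{8} - \frac{125 \sqrt{2}}{4} \approx 30.931$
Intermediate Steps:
$R = \frac{5 \sqrt{2}}{4}$ ($R = \frac{5 \sqrt{-3 + 5}}{4} = \frac{5 \sqrt{2}}{4} \approx 1.7678$)
$j = -2$ ($j = 3 - 5 = -2$)
$\left(j - 1 \cdot 1\right) - 25 g{\left(R \right)} = \left(-2 - 1 \cdot 1\right) - 25 \frac{5 \sqrt{2}}{4} \left(1 - \frac{5 \sqrt{2}}{4}\right) = \left(-2 - 1\right) - 25 \frac{5 \sqrt{2}}{4} \left(1 - \frac{5 \sqrt{2}}{4}\right) = \left(-2 - 1\right) - 25 \frac{5 \sqrt{2} \left(1 - \frac{5 \sqrt{2}}{4}\right)}{4} = -3 - \frac{125 \sqrt{2} \left(1 - \frac{5 \sqrt{2}}{4}\right)}{4}$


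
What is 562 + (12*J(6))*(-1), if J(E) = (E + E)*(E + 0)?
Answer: -302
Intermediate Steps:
J(E) = 2*E² (J(E) = (2*E)*E = 2*E²)
562 + (12*J(6))*(-1) = 562 + (12*(2*6²))*(-1) = 562 + (12*(2*36))*(-1) = 562 + (12*72)*(-1) = 562 + 864*(-1) = 562 - 864 = -302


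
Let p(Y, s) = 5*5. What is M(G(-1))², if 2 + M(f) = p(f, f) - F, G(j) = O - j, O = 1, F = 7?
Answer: 256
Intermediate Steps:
G(j) = 1 - j
p(Y, s) = 25
M(f) = 16 (M(f) = -2 + (25 - 1*7) = -2 + (25 - 7) = -2 + 18 = 16)
M(G(-1))² = 16² = 256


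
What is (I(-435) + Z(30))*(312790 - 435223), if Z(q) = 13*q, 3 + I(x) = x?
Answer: 5876784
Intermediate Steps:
I(x) = -3 + x
(I(-435) + Z(30))*(312790 - 435223) = ((-3 - 435) + 13*30)*(312790 - 435223) = (-438 + 390)*(-122433) = -48*(-122433) = 5876784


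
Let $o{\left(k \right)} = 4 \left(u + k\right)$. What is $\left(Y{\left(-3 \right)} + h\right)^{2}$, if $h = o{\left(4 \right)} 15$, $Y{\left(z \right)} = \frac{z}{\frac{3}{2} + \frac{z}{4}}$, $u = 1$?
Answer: $87616$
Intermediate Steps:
$Y{\left(z \right)} = \frac{z}{\frac{3}{2} + \frac{z}{4}}$ ($Y{\left(z \right)} = \frac{z}{3 \cdot \frac{1}{2} + z \frac{1}{4}} = \frac{z}{\frac{3}{2} + \frac{z}{4}}$)
$o{\left(k \right)} = 4 + 4 k$ ($o{\left(k \right)} = 4 \left(1 + k\right) = 4 + 4 k$)
$h = 300$ ($h = \left(4 + 4 \cdot 4\right) 15 = \left(4 + 16\right) 15 = 20 \cdot 15 = 300$)
$\left(Y{\left(-3 \right)} + h\right)^{2} = \left(4 \left(-3\right) \frac{1}{6 - 3} + 300\right)^{2} = \left(4 \left(-3\right) \frac{1}{3} + 300\right)^{2} = \left(-4 + 300\right)^{2} = 296^{2} = 87616$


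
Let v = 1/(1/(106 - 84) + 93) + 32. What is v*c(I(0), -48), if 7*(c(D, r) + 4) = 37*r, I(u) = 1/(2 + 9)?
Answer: -118208904/14329 ≈ -8249.6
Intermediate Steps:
I(u) = 1/11
c(D, r) = -4 + 37*r/7 (c(D, r) = -4 + (37*r)/7 = -4 + 37*r/7)
v = 65526/2047 (v = 1/(1/22 + 93) + 32 = 1/(2047/22) + 32 = 22/2047 + 32 = 65526/2047 ≈ 32.011)
v*c(I(0), -48) = 65526*(-4 + (37/7)*(-48))/2047 = 65526*(-4 - 1776/7)/2047 = (65526/2047)*(-1804/7) = -118208904/14329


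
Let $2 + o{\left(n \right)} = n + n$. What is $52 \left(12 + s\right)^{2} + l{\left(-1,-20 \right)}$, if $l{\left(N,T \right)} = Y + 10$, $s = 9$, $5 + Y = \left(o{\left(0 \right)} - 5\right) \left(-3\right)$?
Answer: $22958$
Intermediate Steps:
$o{\left(n \right)} = -2 + 2 n$ ($o{\left(n \right)} = -2 + \left(n + n\right) = -2 + 2 n$)
$Y = 16$ ($Y = -5 + \left(\left(-2 + 2 \cdot 0\right) - 5\right) \left(-3\right) = -5 + \left(\left(-2 + 0\right) - 5\right) \left(-3\right) = -5 + \left(-2 - 5\right) \left(-3\right) = -5 - -21 = -5 + 21 = 16$)
$l{\left(N,T \right)} = 26$ ($l{\left(N,T \right)} = 16 + 10 = 26$)
$52 \left(12 + s\right)^{2} + l{\left(-1,-20 \right)} = 52 \left(12 + 9\right)^{2} + 26 = 52 \cdot 21^{2} + 26 = 52 \cdot 441 + 26 = 22932 + 26 = 22958$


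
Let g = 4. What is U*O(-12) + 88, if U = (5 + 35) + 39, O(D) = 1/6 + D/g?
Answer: -815/6 ≈ -135.83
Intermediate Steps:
O(D) = ⅙ + D/4 (O(D) = 1/6 + D/4 = 1*(⅙) + D*(¼) = ⅙ + D/4)
U = 79 (U = 40 + 39 = 79)
U*O(-12) + 88 = 79*(⅙ + (¼)*(-12)) + 88 = 79*(⅙ - 3) + 88 = 79*(-17/6) + 88 = -1343/6 + 88 = -815/6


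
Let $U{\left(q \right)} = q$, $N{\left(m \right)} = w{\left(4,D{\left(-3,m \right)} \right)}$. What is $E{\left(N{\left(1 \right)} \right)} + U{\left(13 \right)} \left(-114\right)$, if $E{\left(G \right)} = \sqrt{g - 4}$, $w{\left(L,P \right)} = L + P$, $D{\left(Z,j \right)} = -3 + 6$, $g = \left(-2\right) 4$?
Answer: $-1482 + 2 i \sqrt{3} \approx -1482.0 + 3.4641 i$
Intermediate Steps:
$g = -8$
$D{\left(Z,j \right)} = 3$
$N{\left(m \right)} = 7$ ($N{\left(m \right)} = 4 + 3 = 7$)
$E{\left(G \right)} = 2 i \sqrt{3}$ ($E{\left(G \right)} = \sqrt{-8 - 4} = \sqrt{-12} = 2 i \sqrt{3}$)
$E{\left(N{\left(1 \right)} \right)} + U{\left(13 \right)} \left(-114\right) = 2 i \sqrt{3} + 13 \left(-114\right) = 2 i \sqrt{3} - 1482 = -1482 + 2 i \sqrt{3}$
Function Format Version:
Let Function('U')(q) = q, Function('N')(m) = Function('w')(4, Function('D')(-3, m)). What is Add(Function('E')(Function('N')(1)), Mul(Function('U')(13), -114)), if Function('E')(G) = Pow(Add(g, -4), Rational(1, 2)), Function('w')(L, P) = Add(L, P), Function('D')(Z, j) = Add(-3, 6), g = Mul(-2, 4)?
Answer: Add(-1482, Mul(2, I, Pow(3, Rational(1, 2)))) ≈ Add(-1482.0, Mul(3.4641, I))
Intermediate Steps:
g = -8
Function('D')(Z, j) = 3
Function('N')(m) = 7 (Function('N')(m) = Add(4, 3) = 7)
Function('E')(G) = Mul(2, I, Pow(3, Rational(1, 2))) (Function('E')(G) = Pow(Add(-8, -4), Rational(1, 2)) = Pow(-12, Rational(1, 2)) = Mul(2, I, Pow(3, Rational(1, 2))))
Add(Function('E')(Function('N')(1)), Mul(Function('U')(13), -114)) = Add(Mul(2, I, Pow(3, Rational(1, 2))), Mul(13, -114)) = Add(Mul(2, I, Pow(3, Rational(1, 2))), -1482) = Add(-1482, Mul(2, I, Pow(3, Rational(1, 2))))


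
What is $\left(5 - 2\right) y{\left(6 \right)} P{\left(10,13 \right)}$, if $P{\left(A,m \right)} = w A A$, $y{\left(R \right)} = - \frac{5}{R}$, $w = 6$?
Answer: $-1500$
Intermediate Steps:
$P{\left(A,m \right)} = 6 A^{2}$ ($P{\left(A,m \right)} = 6 A A = 6 A^{2}$)
$\left(5 - 2\right) y{\left(6 \right)} P{\left(10,13 \right)} = \left(5 - 2\right) \left(- \frac{5}{6}\right) 6 \cdot 10^{2} = 3 \left(\left(-5\right) \frac{1}{6}\right) 6 \cdot 100 = 3 \left(- \frac{5}{6}\right) 600 = \left(- \frac{5}{2}\right) 600 = -1500$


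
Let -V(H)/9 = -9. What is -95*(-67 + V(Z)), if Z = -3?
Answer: -1330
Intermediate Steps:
V(H) = 81 (V(H) = -9*(-9) = 81)
-95*(-67 + V(Z)) = -95*(-67 + 81) = -95*14 = -1330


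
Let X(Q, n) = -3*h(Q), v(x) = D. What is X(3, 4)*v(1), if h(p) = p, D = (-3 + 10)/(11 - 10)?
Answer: -63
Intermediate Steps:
D = 7 (D = 7/1 = 7*1 = 7)
v(x) = 7
X(Q, n) = -3*Q
X(3, 4)*v(1) = -3*3*7 = -9*7 = -63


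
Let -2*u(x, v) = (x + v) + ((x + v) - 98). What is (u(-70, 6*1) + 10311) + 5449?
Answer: 15873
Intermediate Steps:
u(x, v) = 49 - v - x (u(x, v) = -((x + v) + ((x + v) - 98))/2 = -((v + x) + ((v + x) - 98))/2 = -((v + x) + (-98 + v + x))/2 = -(-98 + 2*v + 2*x)/2 = 49 - v - x)
(u(-70, 6*1) + 10311) + 5449 = ((49 - 6 - 1*(-70)) + 10311) + 5449 = ((49 - 1*6 + 70) + 10311) + 5449 = ((49 - 6 + 70) + 10311) + 5449 = (113 + 10311) + 5449 = 10424 + 5449 = 15873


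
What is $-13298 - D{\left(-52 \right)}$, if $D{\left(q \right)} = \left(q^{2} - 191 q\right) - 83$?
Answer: $-25851$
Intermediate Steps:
$D{\left(q \right)} = -83 + q^{2} - 191 q$
$-13298 - D{\left(-52 \right)} = -13298 - \left(-83 + \left(-52\right)^{2} - -9932\right) = -13298 - \left(-83 + 2704 + 9932\right) = -13298 - 12553 = -25851$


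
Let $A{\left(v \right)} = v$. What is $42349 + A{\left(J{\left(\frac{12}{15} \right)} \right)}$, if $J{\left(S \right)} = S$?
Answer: $\frac{211749}{5} \approx 42350.0$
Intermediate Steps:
$42349 + A{\left(J{\left(\frac{12}{15} \right)} \right)} = 42349 + \frac{12}{15} = 42349 + 12 \cdot \frac{1}{15} = 42349 + \frac{4}{5} = \frac{211749}{5}$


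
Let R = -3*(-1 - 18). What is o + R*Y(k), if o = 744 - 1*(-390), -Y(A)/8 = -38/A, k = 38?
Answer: 1590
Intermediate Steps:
R = 57 (R = -3*(-19) = 57)
Y(A) = 304/A (Y(A) = -(-304)/A = 304/A)
o = 1134 (o = 744 + 390 = 1134)
o + R*Y(k) = 1134 + 57*(304/38) = 1134 + 57*(304*(1/38)) = 1134 + 57*8 = 1134 + 456 = 1590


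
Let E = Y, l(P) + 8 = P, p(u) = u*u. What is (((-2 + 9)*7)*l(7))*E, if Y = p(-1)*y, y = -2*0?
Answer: 0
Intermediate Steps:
p(u) = u²
l(P) = -8 + P
y = 0
Y = 0 (Y = (-1)²*0 = 1*0 = 0)
E = 0
(((-2 + 9)*7)*l(7))*E = (((-2 + 9)*7)*(-8 + 7))*0 = ((7*7)*(-1))*0 = (49*(-1))*0 = -49*0 = 0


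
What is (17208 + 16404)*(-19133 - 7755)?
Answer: -903759456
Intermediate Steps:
(17208 + 16404)*(-19133 - 7755) = 33612*(-26888) = -903759456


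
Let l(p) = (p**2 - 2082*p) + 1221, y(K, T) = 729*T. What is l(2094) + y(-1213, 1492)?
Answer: 1114017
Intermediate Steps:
l(p) = 1221 + p**2 - 2082*p
l(2094) + y(-1213, 1492) = (1221 + 2094**2 - 2082*2094) + 729*1492 = (1221 + 4384836 - 4359708) + 1087668 = 26349 + 1087668 = 1114017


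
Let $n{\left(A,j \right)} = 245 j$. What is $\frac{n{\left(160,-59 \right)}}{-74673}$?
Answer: $\frac{14455}{74673} \approx 0.19358$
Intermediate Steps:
$\frac{n{\left(160,-59 \right)}}{-74673} = \frac{245 \left(-59\right)}{-74673} = \left(-14455\right) \left(- \frac{1}{74673}\right) = \frac{14455}{74673}$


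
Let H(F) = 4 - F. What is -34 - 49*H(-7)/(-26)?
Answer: -345/26 ≈ -13.269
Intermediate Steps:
-34 - 49*H(-7)/(-26) = -34 - 49*(4 - 1*(-7))/(-26) = -34 - 49*(4 + 7)*(-1)/26 = -34 - 539*(-1)/26 = -34 - 49*(-11/26) = -34 + 539/26 = -345/26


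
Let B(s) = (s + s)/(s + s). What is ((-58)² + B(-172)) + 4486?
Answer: 7851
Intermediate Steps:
B(s) = 1 (B(s) = (2*s)/((2*s)) = (2*s)*(1/(2*s)) = 1)
((-58)² + B(-172)) + 4486 = ((-58)² + 1) + 4486 = (3364 + 1) + 4486 = 3365 + 4486 = 7851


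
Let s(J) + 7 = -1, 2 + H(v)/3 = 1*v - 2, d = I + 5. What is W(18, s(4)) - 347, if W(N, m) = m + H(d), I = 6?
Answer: -334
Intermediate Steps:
d = 11 (d = 6 + 5 = 11)
H(v) = -12 + 3*v (H(v) = -6 + 3*(1*v - 2) = -6 + 3*(v - 2) = -6 + 3*(-2 + v) = -6 + (-6 + 3*v) = -12 + 3*v)
s(J) = -8 (s(J) = -7 - 1 = -8)
W(N, m) = 21 + m (W(N, m) = m + (-12 + 3*11) = m + (-12 + 33) = m + 21 = 21 + m)
W(18, s(4)) - 347 = (21 - 8) - 347 = 13 - 347 = -334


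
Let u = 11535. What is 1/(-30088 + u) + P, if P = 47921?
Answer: 889078312/18553 ≈ 47921.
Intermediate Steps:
1/(-30088 + u) + P = 1/(-30088 + 11535) + 47921 = 1/(-18553) + 47921 = -1/18553 + 47921 = 889078312/18553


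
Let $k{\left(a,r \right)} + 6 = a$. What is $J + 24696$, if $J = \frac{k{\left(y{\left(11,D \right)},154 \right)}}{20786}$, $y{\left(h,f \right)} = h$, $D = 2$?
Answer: $\frac{513331061}{20786} \approx 24696.0$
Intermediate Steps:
$k{\left(a,r \right)} = -6 + a$
$J = \frac{5}{20786}$ ($J = \frac{-6 + 11}{20786} = 5 \cdot \frac{1}{20786} = \frac{5}{20786} \approx 0.00024055$)
$J + 24696 = \frac{5}{20786} + 24696 = \frac{513331061}{20786}$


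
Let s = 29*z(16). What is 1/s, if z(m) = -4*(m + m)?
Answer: -1/3712 ≈ -0.00026940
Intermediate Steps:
z(m) = -8*m
s = -3712 (s = 29*(-8*16) = 29*(-128) = -3712)
1/s = 1/(-3712) = -1/3712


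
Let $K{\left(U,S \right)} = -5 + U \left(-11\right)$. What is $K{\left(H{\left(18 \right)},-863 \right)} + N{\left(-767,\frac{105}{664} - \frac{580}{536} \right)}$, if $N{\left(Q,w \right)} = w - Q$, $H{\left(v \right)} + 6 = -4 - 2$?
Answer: $\frac{39731167}{44488} \approx 893.08$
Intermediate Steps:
$H{\left(v \right)} = -12$ ($H{\left(v \right)} = -6 - 6 = -12$)
$K{\left(U,S \right)} = -5 - 11 U$
$K{\left(H{\left(18 \right)},-863 \right)} + N{\left(-767,\frac{105}{664} - \frac{580}{536} \right)} = \left(-5 - -132\right) + \left(\left(\frac{105}{664} - \frac{580}{536}\right) - -767\right) = \left(-5 + 132\right) + \left(\left(105 \cdot \frac{1}{664} - \frac{145}{134}\right) + 767\right) = 127 + \left(\left(\frac{105}{664} - \frac{145}{134}\right) + 767\right) = 127 + \left(- \frac{41105}{44488} + 767\right) = 127 + \frac{34081191}{44488} = \frac{39731167}{44488}$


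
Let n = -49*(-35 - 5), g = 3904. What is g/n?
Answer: 488/245 ≈ 1.9918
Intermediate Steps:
n = 1960 (n = -49*(-40) = 1960)
g/n = 3904/1960 = 3904*(1/1960) = 488/245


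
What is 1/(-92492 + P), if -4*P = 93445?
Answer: -4/463413 ≈ -8.6316e-6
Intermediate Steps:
P = -93445/4 (P = -¼*93445 = -93445/4 ≈ -23361.)
1/(-92492 + P) = 1/(-92492 - 93445/4) = 1/(-463413/4) = -4/463413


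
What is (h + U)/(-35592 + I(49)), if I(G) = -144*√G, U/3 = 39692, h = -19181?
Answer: -19979/7320 ≈ -2.7294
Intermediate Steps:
U = 119076 (U = 3*39692 = 119076)
(h + U)/(-35592 + I(49)) = (-19181 + 119076)/(-35592 - 144*√49) = 99895/(-35592 - 144*7) = 99895/(-35592 - 1008) = 99895/(-36600) = 99895*(-1/36600) = -19979/7320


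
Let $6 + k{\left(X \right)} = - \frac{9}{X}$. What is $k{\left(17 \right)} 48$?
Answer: $- \frac{5328}{17} \approx -313.41$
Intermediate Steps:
$k{\left(X \right)} = -6 - \frac{9}{X}$
$k{\left(17 \right)} 48 = \left(-6 - \frac{9}{17}\right) 48 = \left(- \frac{111}{17}\right) 48 = - \frac{5328}{17}$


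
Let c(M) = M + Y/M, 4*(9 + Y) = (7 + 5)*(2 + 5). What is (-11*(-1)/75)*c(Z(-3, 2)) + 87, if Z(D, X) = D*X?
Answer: 6437/75 ≈ 85.827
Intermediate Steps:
Y = 12 (Y = -9 + ((7 + 5)*(2 + 5))/4 = -9 + (12*7)/4 = -9 + (1/4)*84 = -9 + 21 = 12)
c(M) = M + 12/M
(-11*(-1)/75)*c(Z(-3, 2)) + 87 = (-11*(-1)/75)*(-3*2 + 12/((-3*2))) + 87 = (11*(1/75))*(-6 + 12/(-6)) + 87 = 11*(-6 + 12*(-1/6))/75 + 87 = 11*(-6 - 2)/75 + 87 = (11/75)*(-8) + 87 = -88/75 + 87 = 6437/75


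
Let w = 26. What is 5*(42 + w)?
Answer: 340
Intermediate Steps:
5*(42 + w) = 5*(42 + 26) = 5*68 = 340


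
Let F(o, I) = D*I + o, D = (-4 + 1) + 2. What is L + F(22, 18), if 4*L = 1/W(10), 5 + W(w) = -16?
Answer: 335/84 ≈ 3.9881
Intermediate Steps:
D = -1 (D = -3 + 2 = -1)
W(w) = -21 (W(w) = -5 - 16 = -21)
F(o, I) = o - I (F(o, I) = -I + o = o - I)
L = -1/84 (L = (¼)/(-21) = (¼)*(-1/21) = -1/84 ≈ -0.011905)
L + F(22, 18) = -1/84 + (22 - 1*18) = -1/84 + (22 - 18) = -1/84 + 4 = 335/84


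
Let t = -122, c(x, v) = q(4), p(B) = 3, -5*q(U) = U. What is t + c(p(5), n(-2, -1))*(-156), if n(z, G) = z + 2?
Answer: 14/5 ≈ 2.8000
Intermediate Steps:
q(U) = -U/5
n(z, G) = 2 + z
c(x, v) = -⅘ (c(x, v) = -⅕*4 = -⅘)
t + c(p(5), n(-2, -1))*(-156) = -122 - ⅘*(-156) = -122 + 624/5 = 14/5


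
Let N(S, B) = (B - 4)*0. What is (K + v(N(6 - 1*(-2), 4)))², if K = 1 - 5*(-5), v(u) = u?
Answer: 676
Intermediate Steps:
N(S, B) = 0 (N(S, B) = (-4 + B)*0 = 0)
K = 26 (K = 1 + 25 = 26)
(K + v(N(6 - 1*(-2), 4)))² = (26 + 0)² = 26² = 676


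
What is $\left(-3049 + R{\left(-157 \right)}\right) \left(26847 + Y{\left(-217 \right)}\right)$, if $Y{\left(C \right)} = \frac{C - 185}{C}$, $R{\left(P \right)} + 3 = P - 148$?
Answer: $- \frac{19558556757}{217} \approx -9.0132 \cdot 10^{7}$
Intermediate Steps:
$R{\left(P \right)} = -151 + P$ ($R{\left(P \right)} = -3 + \left(P - 148\right) = -3 + \left(-148 + P\right) = -151 + P$)
$Y{\left(C \right)} = \frac{-185 + C}{C}$
$\left(-3049 + R{\left(-157 \right)}\right) \left(26847 + Y{\left(-217 \right)}\right) = \left(-3049 - 308\right) \left(26847 + \frac{-185 - 217}{-217}\right) = \left(-3049 - 308\right) \left(26847 - - \frac{402}{217}\right) = - 3357 \left(26847 + \frac{402}{217}\right) = \left(-3357\right) \frac{5826201}{217} = - \frac{19558556757}{217}$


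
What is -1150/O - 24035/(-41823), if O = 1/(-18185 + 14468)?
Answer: 178774528685/41823 ≈ 4.2746e+6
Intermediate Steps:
O = -1/3717 (O = 1/(-3717) = -1/3717 ≈ -0.00026903)
-1150/O - 24035/(-41823) = -1150/(-1/3717) - 24035/(-41823) = -1150*(-3717) - 24035*(-1/41823) = 4274550 + 24035/41823 = 178774528685/41823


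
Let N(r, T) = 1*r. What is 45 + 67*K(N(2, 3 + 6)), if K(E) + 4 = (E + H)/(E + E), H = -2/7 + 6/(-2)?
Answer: -6847/28 ≈ -244.54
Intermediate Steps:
H = -23/7 (H = -2*⅐ + 6*(-½) = -2/7 - 3 = -23/7 ≈ -3.2857)
N(r, T) = r
K(E) = -4 + (-23/7 + E)/(2*E) (K(E) = -4 + (E - 23/7)/(E + E) = -4 + (-23/7 + E)/((2*E)) = -4 + (-23/7 + E)*(1/(2*E)) = -4 + (-23/7 + E)/(2*E))
45 + 67*K(N(2, 3 + 6)) = 45 + 67*((1/14)*(-23 - 49*2)/2) = 45 + 67*((1/14)*(½)*(-23 - 98)) = 45 + 67*((1/14)*(½)*(-121)) = 45 + 67*(-121/28) = 45 - 8107/28 = -6847/28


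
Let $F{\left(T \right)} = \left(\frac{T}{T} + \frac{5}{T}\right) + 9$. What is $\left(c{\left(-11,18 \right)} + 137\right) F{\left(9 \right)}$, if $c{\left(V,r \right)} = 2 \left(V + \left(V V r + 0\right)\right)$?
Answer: $\frac{424745}{9} \approx 47194.0$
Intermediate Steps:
$c{\left(V,r \right)} = 2 V + 2 r V^{2}$ ($c{\left(V,r \right)} = 2 \left(V + \left(V^{2} r + 0\right)\right) = 2 \left(V + \left(r V^{2} + 0\right)\right) = 2 \left(V + r V^{2}\right) = 2 V + 2 r V^{2}$)
$F{\left(T \right)} = 10 + \frac{5}{T}$ ($F{\left(T \right)} = \left(1 + \frac{5}{T}\right) + 9 = 10 + \frac{5}{T}$)
$\left(c{\left(-11,18 \right)} + 137\right) F{\left(9 \right)} = \left(2 \left(-11\right) \left(1 - 198\right) + 137\right) \left(10 + \frac{5}{9}\right) = \left(2 \left(-11\right) \left(1 - 198\right) + 137\right) \left(10 + 5 \cdot \frac{1}{9}\right) = \left(2 \left(-11\right) \left(-197\right) + 137\right) \left(10 + \frac{5}{9}\right) = \left(4334 + 137\right) \frac{95}{9} = 4471 \cdot \frac{95}{9} = \frac{424745}{9}$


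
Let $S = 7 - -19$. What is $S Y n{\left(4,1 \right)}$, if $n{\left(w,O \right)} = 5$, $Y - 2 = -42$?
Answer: $-5200$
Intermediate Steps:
$Y = -40$ ($Y = 2 - 42 = -40$)
$S = 26$ ($S = 7 + 19 = 26$)
$S Y n{\left(4,1 \right)} = 26 \left(-40\right) 5 = \left(-1040\right) 5 = -5200$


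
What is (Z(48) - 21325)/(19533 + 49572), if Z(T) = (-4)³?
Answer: -21389/69105 ≈ -0.30951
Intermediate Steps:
Z(T) = -64
(Z(48) - 21325)/(19533 + 49572) = (-64 - 21325)/(19533 + 49572) = -21389/69105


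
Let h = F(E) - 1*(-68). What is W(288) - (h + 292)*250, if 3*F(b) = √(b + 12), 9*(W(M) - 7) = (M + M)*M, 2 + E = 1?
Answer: -71561 - 250*√11/3 ≈ -71837.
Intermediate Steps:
E = -1 (E = -2 + 1 = -1)
W(M) = 7 + 2*M²/9 (W(M) = 7 + ((M + M)*M)/9 = 7 + ((2*M)*M)/9 = 7 + (2*M²)/9 = 7 + 2*M²/9)
F(b) = √(12 + b)/3 (F(b) = √(b + 12)/3 = √(12 + b)/3)
h = 68 + √11/3 (h = √(12 - 1)/3 - 1*(-68) = √11/3 + 68 = 68 + √11/3 ≈ 69.106)
W(288) - (h + 292)*250 = (7 + (2/9)*288²) - ((68 + √11/3) + 292)*250 = (7 + (2/9)*82944) - (360 + √11/3)*250 = (7 + 18432) - (90000 + 250*√11/3) = 18439 + (-90000 - 250*√11/3) = -71561 - 250*√11/3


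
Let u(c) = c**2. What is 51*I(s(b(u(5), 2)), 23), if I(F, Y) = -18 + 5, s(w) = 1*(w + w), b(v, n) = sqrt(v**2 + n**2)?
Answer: -663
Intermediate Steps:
b(v, n) = sqrt(n**2 + v**2)
s(w) = 2*w (s(w) = 1*(2*w) = 2*w)
I(F, Y) = -13
51*I(s(b(u(5), 2)), 23) = 51*(-13) = -663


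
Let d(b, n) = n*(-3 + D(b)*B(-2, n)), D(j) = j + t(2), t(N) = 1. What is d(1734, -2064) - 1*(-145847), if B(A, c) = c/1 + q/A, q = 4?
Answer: 7398580679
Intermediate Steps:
D(j) = 1 + j (D(j) = j + 1 = 1 + j)
B(A, c) = c + 4/A (B(A, c) = c/1 + 4/A = c*1 + 4/A = c + 4/A)
d(b, n) = n*(-3 + (1 + b)*(-2 + n)) (d(b, n) = n*(-3 + (1 + b)*(n + 4/(-2))) = n*(-3 + (1 + b)*(n + 4*(-½))) = n*(-3 + (1 + b)*(n - 2)) = n*(-3 + (1 + b)*(-2 + n)))
d(1734, -2064) - 1*(-145847) = -2064*(-3 + (1 + 1734)*(-2 - 2064)) - 1*(-145847) = -2064*(-3 + 1735*(-2066)) + 145847 = -2064*(-3 - 3584510) + 145847 = -2064*(-3584513) + 145847 = 7398434832 + 145847 = 7398580679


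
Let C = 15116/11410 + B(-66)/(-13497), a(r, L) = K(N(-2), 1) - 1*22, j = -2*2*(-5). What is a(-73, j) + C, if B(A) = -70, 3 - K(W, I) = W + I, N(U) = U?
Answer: -1283597254/77000385 ≈ -16.670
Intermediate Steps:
j = 20 (j = -4*(-5) = 20)
K(W, I) = 3 - I - W (K(W, I) = 3 - (W + I) = 3 - (I + W) = 3 + (-I - W) = 3 - I - W)
a(r, L) = -18 (a(r, L) = (3 - 1*1 - 1*(-2)) - 1*22 = (3 - 1 + 2) - 22 = 4 - 22 = -18)
C = 102409676/77000385 (C = 15116/11410 - 70/(-13497) = 15116*(1/11410) - 70*(-1/13497) = 7558/5705 + 70/13497 = 102409676/77000385 ≈ 1.3300)
a(-73, j) + C = -18 + 102409676/77000385 = -1283597254/77000385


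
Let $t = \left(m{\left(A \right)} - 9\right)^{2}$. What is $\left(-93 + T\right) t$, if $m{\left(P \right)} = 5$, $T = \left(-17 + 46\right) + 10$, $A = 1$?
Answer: $-864$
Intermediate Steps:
$T = 39$ ($T = 29 + 10 = 39$)
$t = 16$ ($t = \left(5 - 9\right)^{2} = \left(-4\right)^{2} = 16$)
$\left(-93 + T\right) t = \left(-93 + 39\right) 16 = \left(-54\right) 16 = -864$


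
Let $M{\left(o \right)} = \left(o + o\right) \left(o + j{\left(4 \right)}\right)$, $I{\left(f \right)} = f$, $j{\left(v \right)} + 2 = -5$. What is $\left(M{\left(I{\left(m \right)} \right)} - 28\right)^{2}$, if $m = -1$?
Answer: $144$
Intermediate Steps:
$j{\left(v \right)} = -7$ ($j{\left(v \right)} = -2 - 5 = -7$)
$M{\left(o \right)} = 2 o \left(-7 + o\right)$ ($M{\left(o \right)} = \left(o + o\right) \left(o - 7\right) = 2 o \left(-7 + o\right)$)
$\left(M{\left(I{\left(m \right)} \right)} - 28\right)^{2} = \left(2 \left(-1\right) \left(-7 - 1\right) - 28\right)^{2} = \left(2 \left(-1\right) \left(-8\right) - 28\right)^{2} = \left(16 - 28\right)^{2} = \left(-12\right)^{2} = 144$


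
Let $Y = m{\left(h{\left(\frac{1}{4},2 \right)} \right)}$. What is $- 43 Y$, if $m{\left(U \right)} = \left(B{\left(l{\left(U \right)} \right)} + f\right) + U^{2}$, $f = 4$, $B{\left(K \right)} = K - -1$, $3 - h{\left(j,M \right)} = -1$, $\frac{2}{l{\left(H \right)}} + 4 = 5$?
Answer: $-989$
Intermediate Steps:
$l{\left(H \right)} = 2$ ($l{\left(H \right)} = \frac{2}{-4 + 5} = \frac{2}{1} = 2 \cdot 1 = 2$)
$h{\left(j,M \right)} = 4$ ($h{\left(j,M \right)} = 3 - -1 = 3 + 1 = 4$)
$B{\left(K \right)} = 1 + K$ ($B{\left(K \right)} = K + 1 = 1 + K$)
$m{\left(U \right)} = 7 + U^{2}$ ($m{\left(U \right)} = \left(\left(1 + 2\right) + 4\right) + U^{2} = \left(3 + 4\right) + U^{2} = 7 + U^{2}$)
$Y = 23$ ($Y = 7 + 4^{2} = 7 + 16 = 23$)
$- 43 Y = \left(-43\right) 23 = -989$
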